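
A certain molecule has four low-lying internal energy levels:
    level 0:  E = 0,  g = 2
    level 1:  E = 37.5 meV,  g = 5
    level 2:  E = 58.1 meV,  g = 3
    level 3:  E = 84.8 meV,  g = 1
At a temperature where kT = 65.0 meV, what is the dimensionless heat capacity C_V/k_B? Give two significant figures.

0.14

Eᵢ/kT = 0, 0.5769, 0.8938, 1.305.
Z = Σ gᵢe^(−Eᵢ/kT) = 2·e^(−0) + 5·e^(−0.5769) + 3·e^(−0.8938) + 1·e^(−1.305) = 2.000 + 2.808 + 1.227 + 0.2712 = 6.306.
⟨E⟩ = 31.65 meV, ⟨E²⟩ = 1592 meV².
C_V/k_B = (⟨E²⟩ − ⟨E⟩²)/(kT)² = (1592 − 1002)/4225 = 0.14.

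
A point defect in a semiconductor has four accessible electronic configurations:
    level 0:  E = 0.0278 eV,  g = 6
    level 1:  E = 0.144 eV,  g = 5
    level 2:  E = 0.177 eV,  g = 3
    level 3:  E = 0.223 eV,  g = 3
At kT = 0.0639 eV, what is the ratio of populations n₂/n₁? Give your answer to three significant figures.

n₂/n₁ = (g₂/g₁) exp[−(E₂−E₁)/kT] = (3/5) × exp(−(0.033 eV)/(0.0639 eV)) = (3/5) × exp(-0.51643) = 0.358.

0.358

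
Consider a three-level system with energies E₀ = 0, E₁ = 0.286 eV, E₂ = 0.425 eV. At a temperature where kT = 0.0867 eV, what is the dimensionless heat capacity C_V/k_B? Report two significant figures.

Eᵢ/kT = 0, 3.299, 4.902.
Z = Σ e^(−Eᵢ/kT) = e^(−0) + e^(−3.299) + e^(−4.902) = 1.000 + 0.03692 + 0.007432 = 1.044.
⟨E⟩ = 0.01314 eV, ⟨E²⟩ = 0.004178 eV².
C_V/k_B = (⟨E²⟩ − ⟨E⟩²)/(kT)² = (0.004178 − 0.0001727)/0.007517 = 0.53.

0.53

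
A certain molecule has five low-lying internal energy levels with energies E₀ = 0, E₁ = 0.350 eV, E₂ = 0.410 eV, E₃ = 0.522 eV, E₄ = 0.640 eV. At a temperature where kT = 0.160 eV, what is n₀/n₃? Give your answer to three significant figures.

26.1

n₀/n₃ = exp[−(E₀−E₃)/kT] = exp(−(-0.522 eV)/(0.160 eV)) = exp(3.2625) = 26.1.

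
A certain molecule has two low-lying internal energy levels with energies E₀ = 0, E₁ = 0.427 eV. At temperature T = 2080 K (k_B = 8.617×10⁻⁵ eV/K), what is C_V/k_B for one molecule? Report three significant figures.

k_BT = 8.617×10⁻⁵ × 2080 K = 0.17923 eV.
Eᵢ/kT = 0, 2.3824.
Z = Σ e^(−Eᵢ/kT) = e^(−0) + e^(−2.3824) = 1.0000 + 0.092329 = 1.0923.
⟨E⟩ = 0.036093 eV, ⟨E²⟩ = 0.015412 eV².
C_V/k_B = (⟨E²⟩ − ⟨E⟩²)/(kT)² = (0.015412 − 0.0013027)/0.032123 = 0.439.

0.439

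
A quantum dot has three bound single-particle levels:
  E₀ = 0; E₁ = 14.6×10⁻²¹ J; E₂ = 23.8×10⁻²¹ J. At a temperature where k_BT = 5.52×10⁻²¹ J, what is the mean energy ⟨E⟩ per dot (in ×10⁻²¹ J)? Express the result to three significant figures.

Eᵢ/kT = 0, 2.6449, 4.3116.
Z = Σ e^(−Eᵢ/kT) = e^(−0) + e^(−2.6449) + e^(−4.3116) = 1.0000 + 0.071012 + 0.013412 = 1.0844.
⟨E⟩ = Σ Eᵢ e^(−Eᵢ/kT) / Z = (0·1.0000 + 14.6·0.071012 + 23.8·0.013412) / 1.0844 = 1.25 ×10⁻²¹ J.

1.25 ×10⁻²¹ J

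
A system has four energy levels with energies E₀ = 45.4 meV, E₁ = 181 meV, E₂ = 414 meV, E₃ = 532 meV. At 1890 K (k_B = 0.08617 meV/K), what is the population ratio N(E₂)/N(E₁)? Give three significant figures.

0.239

k_BT = 0.08617 × 1890 K = 162.86 meV.
n₂/n₁ = exp[−(E₂−E₁)/kT] = exp(−(233 meV)/(162.86 meV)) = exp(-1.4307) = 0.239.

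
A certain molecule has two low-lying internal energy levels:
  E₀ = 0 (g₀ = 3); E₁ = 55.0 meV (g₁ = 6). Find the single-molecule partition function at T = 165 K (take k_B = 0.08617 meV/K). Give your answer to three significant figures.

Z = 3.13

k_BT = 0.08617 × 165 K = 14.218 meV.
Eᵢ/kT = 0, 3.8683.
Z = Σ gᵢe^(−Eᵢ/kT) = 3·e^(−0) + 6·e^(−3.8683) = 3.0000 + 0.12536 = 3.1254.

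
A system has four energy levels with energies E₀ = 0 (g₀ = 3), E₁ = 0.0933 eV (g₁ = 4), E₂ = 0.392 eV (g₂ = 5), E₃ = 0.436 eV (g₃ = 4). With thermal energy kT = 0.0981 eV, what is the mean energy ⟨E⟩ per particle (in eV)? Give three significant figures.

Eᵢ/kT = 0, 0.95107, 3.9959, 4.4444.
Z = Σ gᵢe^(−Eᵢ/kT) = 3·e^(−0) + 4·e^(−0.95107) + 5·e^(−3.9959) + 4·e^(−4.4444) = 3.0000 + 1.5453 + 0.091954 + 0.046977 = 4.6842.
⟨E⟩ = Σ Eᵢ gᵢe^(−Eᵢ/kT) / Z = (0·3.0000 + 0.0933·1.5453 + 0.392·0.091954 + 0.436·0.046977) / 4.6842 = 0.0428 eV.

0.0428 eV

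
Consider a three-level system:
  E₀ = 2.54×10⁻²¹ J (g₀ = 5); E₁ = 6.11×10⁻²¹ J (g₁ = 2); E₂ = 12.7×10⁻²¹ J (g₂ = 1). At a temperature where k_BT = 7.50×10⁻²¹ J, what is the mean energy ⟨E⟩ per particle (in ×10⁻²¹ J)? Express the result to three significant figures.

Eᵢ/kT = 0.33867, 0.81467, 1.6933.
Z = Σ gᵢe^(−Eᵢ/kT) = 5·e^(−0.33867) + 2·e^(−0.81467) + 1·e^(−1.6933) = 3.5636 + 0.88557 + 0.18391 = 4.6331.
⟨E⟩ = Σ Eᵢ gᵢe^(−Eᵢ/kT) / Z = (2.54·3.5636 + 6.11·0.88557 + 12.7·0.18391) / 4.6331 = 3.63 ×10⁻²¹ J.

3.63 ×10⁻²¹ J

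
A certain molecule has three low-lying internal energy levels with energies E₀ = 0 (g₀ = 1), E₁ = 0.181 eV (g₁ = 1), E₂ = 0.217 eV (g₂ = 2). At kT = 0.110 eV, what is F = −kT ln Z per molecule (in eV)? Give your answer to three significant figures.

-0.0425 eV

Eᵢ/kT = 0, 1.6455, 1.9727.
Z = Σ gᵢe^(−Eᵢ/kT) = 1·e^(−0) + 1·e^(−1.6455) + 2·e^(−1.9727) = 1.0000 + 0.19292 + 0.27816 = 1.4711.
F = −kT ln Z = −0.110 × ln(1.4711) = −0.110 × 0.38601 = -0.0425 eV.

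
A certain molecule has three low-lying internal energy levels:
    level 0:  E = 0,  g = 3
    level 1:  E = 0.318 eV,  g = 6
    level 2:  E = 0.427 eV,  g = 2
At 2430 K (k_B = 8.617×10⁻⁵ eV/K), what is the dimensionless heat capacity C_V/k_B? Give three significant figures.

k_BT = 8.617×10⁻⁵ × 2430 K = 0.20939 eV.
Eᵢ/kT = 0, 1.5187, 2.0393.
Z = Σ gᵢe^(−Eᵢ/kT) = 3·e^(−0) + 6·e^(−1.5187) + 2·e^(−2.0393) = 3.0000 + 1.3140 + 0.26024 = 4.5742.
⟨E⟩ = 0.11564 eV, ⟨E²⟩ = 0.039422 eV².
C_V/k_B = (⟨E²⟩ − ⟨E⟩²)/(kT)² = (0.039422 − 0.013373)/0.043844 = 0.594.

0.594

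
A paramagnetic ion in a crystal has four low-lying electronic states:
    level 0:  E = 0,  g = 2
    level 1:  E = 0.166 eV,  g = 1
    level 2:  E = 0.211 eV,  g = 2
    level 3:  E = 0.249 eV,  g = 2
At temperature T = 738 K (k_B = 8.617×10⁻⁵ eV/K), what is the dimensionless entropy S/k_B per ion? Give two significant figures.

1.1

k_BT = 8.617×10⁻⁵ × 738 K = 0.06359 eV.
Eᵢ/kT = 0, 2.610, 3.318, 3.916.
Z = Σ gᵢe^(−Eᵢ/kT) = 2·e^(−0) + 1·e^(−2.610) + 2·e^(−3.318) + 2·e^(−3.916) = 2.000 + 0.07353 + 0.07245 + 0.03984 = 2.186.
⟨E⟩ = Σ EᵢPᵢ = 0.01711 eV.
S/k_B = ln Z + ⟨E⟩/kT = ln(2.186) + 0.01711/0.06359 = 0.7821 + 0.2691 = 1.1.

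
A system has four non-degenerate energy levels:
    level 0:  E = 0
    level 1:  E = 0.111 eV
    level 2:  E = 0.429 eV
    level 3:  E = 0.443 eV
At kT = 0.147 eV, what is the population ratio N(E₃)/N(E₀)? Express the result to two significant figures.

0.049

n₃/n₀ = exp[−(E₃−E₀)/kT] = exp(−(0.443 eV)/(0.147 eV)) = exp(-3.014) = 0.049.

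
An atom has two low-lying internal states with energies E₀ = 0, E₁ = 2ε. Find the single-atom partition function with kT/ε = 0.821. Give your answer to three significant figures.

Z = 1.09

Eᵢ/kT = 0, 2.4361.
Z = Σ e^(−Eᵢ/kT) = e^(−0) + e^(−2.4361) = 1.0000 + 0.087501 = 1.0875.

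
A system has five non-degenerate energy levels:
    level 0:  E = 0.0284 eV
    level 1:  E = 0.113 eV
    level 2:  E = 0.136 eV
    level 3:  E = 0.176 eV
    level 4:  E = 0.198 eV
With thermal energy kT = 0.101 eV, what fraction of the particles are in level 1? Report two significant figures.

Eᵢ/kT = 0.2812, 1.119, 1.347, 1.743, 1.960.
Z = Σ e^(−Eᵢ/kT) = e^(−0.2812) + e^(−1.119) + e^(−1.347) + e^(−1.743) + e^(−1.960) = 0.7549 + 0.3266 + 0.2600 + 0.1750 + 0.1409 = 1.657.
P₁ = e^(−E₁/kT) / Z = 0.3266/1.657 = 0.20.

0.20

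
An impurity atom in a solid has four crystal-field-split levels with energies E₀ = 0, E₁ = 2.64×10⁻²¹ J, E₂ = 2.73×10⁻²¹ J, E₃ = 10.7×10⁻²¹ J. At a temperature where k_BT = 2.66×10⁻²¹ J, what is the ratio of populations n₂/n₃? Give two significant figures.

n₂/n₃ = exp[−(E₂−E₃)/kT] = exp(−(-7.97 ×10⁻²¹ J)/(2.66 ×10⁻²¹ J)) = exp(2.996) = 20.

20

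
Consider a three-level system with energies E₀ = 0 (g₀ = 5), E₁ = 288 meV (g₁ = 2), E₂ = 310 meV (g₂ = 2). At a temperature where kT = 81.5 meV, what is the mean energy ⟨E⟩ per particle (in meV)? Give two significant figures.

Eᵢ/kT = 0, 3.534, 3.804.
Z = Σ gᵢe^(−Eᵢ/kT) = 5·e^(−0) + 2·e^(−3.534) + 2·e^(−3.804) = 5.000 + 0.05838 + 0.04456 = 5.103.
⟨E⟩ = Σ Eᵢ gᵢe^(−Eᵢ/kT) / Z = (0·5.000 + 288·0.05838 + 310·0.04456) / 5.103 = 6.0 meV.

6.0 meV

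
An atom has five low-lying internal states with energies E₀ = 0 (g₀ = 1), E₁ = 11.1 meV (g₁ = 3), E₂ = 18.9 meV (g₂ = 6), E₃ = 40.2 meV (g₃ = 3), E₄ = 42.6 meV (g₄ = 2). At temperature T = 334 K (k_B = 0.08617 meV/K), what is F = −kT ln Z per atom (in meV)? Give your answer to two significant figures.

-57 meV

k_BT = 0.08617 × 334 K = 28.78 meV.
Eᵢ/kT = 0, 0.3857, 0.6567, 1.397, 1.480.
Z = Σ gᵢe^(−Eᵢ/kT) = 1·e^(−0) + 3·e^(−0.3857) + 6·e^(−0.6567) + 3·e^(−1.397) + 2·e^(−1.480) = 1.000 + 2.040 + 3.111 + 0.7420 + 0.4553 = 7.348.
F = −kT ln Z = −28.78 × ln(7.348) = −28.78 × 1.994 = -57 meV.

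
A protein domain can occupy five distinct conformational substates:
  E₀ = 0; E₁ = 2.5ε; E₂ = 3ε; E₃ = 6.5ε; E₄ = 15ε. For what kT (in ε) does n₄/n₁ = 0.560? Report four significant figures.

21.56 ε

n₄/n₁ = exp[−(E₄−E₁)/kT] = 0.560.
⇒ (E₄−E₁)/kT = ln(1/0.560) = ln(1.78571) = 0.579816.
kT = 12.5ε / 0.579816 = 21.56 ε.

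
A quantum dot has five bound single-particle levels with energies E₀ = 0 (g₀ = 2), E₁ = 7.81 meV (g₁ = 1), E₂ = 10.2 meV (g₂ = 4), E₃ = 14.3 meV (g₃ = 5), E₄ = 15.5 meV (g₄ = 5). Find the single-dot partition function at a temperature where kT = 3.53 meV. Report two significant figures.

Eᵢ/kT = 0, 2.212, 2.890, 4.051, 4.391.
Z = Σ gᵢe^(−Eᵢ/kT) = 2·e^(−0) + 1·e^(−2.212) + 4·e^(−2.890) + 5·e^(−4.051) + 5·e^(−4.391) = 2.000 + 0.1095 + 0.2223 + 0.08702 + 0.06194 = 2.481.

Z = 2.5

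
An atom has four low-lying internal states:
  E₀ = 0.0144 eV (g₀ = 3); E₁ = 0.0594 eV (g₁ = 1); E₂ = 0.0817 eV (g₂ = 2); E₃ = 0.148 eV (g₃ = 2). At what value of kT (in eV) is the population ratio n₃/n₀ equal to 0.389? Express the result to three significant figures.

n₃/n₀ = (g₃/g₀) exp[−(E₃−E₀)/kT] = 0.389.
⇒ (E₃−E₀)/kT = ln((2/3)/0.389) = ln(1.7138) = 0.53871.
kT = 0.1336 eV / 0.53871 = 0.248 eV.

0.248 eV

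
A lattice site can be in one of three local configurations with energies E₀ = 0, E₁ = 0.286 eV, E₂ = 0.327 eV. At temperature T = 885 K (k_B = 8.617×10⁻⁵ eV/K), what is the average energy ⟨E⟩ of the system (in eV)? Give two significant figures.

k_BT = 8.617×10⁻⁵ × 885 K = 0.07626 eV.
Eᵢ/kT = 0, 3.750, 4.288.
Z = Σ e^(−Eᵢ/kT) = e^(−0) + e^(−3.750) + e^(−4.288) = 1.000 + 0.02352 + 0.01373 = 1.037.
⟨E⟩ = Σ Eᵢ e^(−Eᵢ/kT) / Z = (0·1.000 + 0.286·0.02352 + 0.327·0.01373) / 1.037 = 0.011 eV.

0.011 eV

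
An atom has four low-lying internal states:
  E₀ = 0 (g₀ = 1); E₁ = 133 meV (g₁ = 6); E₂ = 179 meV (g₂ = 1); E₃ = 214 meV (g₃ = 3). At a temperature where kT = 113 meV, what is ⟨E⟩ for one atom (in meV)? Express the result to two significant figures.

110 meV

Eᵢ/kT = 0, 1.177, 1.584, 1.894.
Z = Σ gᵢe^(−Eᵢ/kT) = 1·e^(−0) + 6·e^(−1.177) + 1·e^(−1.584) + 3·e^(−1.894) = 1.000 + 1.849 + 0.2052 + 0.4514 = 3.506.
⟨E⟩ = Σ Eᵢ gᵢe^(−Eᵢ/kT) / Z = (0·1.000 + 133·1.849 + 179·0.2052 + 214·0.4514) / 3.506 = 110 meV.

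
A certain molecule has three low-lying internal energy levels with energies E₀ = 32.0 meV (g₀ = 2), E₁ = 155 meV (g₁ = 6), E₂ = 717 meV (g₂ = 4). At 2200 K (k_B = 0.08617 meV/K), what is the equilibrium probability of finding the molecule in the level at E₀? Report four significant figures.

0.3814

k_BT = 0.08617 × 2200 K = 189.574 meV.
Eᵢ/kT = 0.168800, 0.817623, 3.78216.
Z = Σ gᵢe^(−Eᵢ/kT) = 2·e^(−0.168800) + 6·e^(−0.817623) + 4·e^(−3.78216) = 1.68936 + 2.64888 + 0.0910938 = 4.42933.
P₀ = g₀ e^(−E₀/kT) / Z = 1.68936/4.42933 = 0.3814.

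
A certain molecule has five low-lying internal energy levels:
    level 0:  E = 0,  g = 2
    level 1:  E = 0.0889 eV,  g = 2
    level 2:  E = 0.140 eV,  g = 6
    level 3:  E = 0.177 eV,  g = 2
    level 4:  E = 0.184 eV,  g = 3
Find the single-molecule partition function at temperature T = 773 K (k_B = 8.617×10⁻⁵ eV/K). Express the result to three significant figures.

k_BT = 8.617×10⁻⁵ × 773 K = 0.066609 eV.
Eᵢ/kT = 0, 1.3347, 2.1018, 2.6573, 2.7624.
Z = Σ gᵢe^(−Eᵢ/kT) = 2·e^(−0) + 2·e^(−1.3347) + 6·e^(−2.1018) + 2·e^(−2.6573) + 3·e^(−2.7624) = 2.0000 + 0.52647 + 0.73342 + 0.14027 + 0.18942 = 3.5896.

Z = 3.59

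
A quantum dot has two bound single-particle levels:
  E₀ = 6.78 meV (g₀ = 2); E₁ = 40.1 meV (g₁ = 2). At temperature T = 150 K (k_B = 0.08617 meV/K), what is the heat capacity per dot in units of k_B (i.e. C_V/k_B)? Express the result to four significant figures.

0.4359

k_BT = 0.08617 × 150 K = 12.9255 meV.
Eᵢ/kT = 0.524545, 3.10239.
Z = Σ gᵢe^(−Eᵢ/kT) = 2·e^(−0.524545) + 2·e^(−3.10239) = 1.18365 + 0.0898833 = 1.27353.
⟨E⟩ = 9.13168 meV, ⟨E²⟩ = 156.214 meV².
C_V/k_B = (⟨E²⟩ − ⟨E⟩²)/(kT)² = (156.214 − 83.3876)/167.069 = 0.4359.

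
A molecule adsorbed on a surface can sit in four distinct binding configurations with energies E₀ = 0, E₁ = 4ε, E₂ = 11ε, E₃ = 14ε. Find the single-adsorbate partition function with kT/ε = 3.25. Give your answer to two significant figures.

Eᵢ/kT = 0, 1.231, 3.385, 4.308.
Z = Σ e^(−Eᵢ/kT) = e^(−0) + e^(−1.231) + e^(−3.385) + e^(−4.308) = 1.000 + 0.2920 + 0.03388 + 0.01346 = 1.339.

Z = 1.3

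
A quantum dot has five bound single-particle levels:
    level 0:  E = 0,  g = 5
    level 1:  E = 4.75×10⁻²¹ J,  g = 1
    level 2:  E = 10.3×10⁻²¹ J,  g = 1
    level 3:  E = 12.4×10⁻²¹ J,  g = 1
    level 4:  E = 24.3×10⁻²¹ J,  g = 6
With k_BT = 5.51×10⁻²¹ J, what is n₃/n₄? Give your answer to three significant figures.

1.44

n₃/n₄ = (g₃/g₄) exp[−(E₃−E₄)/kT] = (1/6) × exp(−(-11.9 ×10⁻²¹ J)/(5.51 ×10⁻²¹ J)) = (1/6) × exp(2.1597) = 1.44.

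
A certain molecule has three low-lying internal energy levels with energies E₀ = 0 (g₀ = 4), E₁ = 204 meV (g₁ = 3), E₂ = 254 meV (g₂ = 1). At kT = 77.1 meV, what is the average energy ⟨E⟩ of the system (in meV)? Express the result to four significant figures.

12.43 meV

Eᵢ/kT = 0, 2.64591, 3.29442.
Z = Σ gᵢe^(−Eᵢ/kT) = 4·e^(−0) + 3·e^(−2.64591) + 1·e^(−3.29442) = 4.00000 + 0.212822 + 0.0370896 = 4.24991.
⟨E⟩ = Σ Eᵢ gᵢe^(−Eᵢ/kT) / Z = (0·4.00000 + 204·0.212822 + 254·0.0370896) / 4.24991 = 12.43 meV.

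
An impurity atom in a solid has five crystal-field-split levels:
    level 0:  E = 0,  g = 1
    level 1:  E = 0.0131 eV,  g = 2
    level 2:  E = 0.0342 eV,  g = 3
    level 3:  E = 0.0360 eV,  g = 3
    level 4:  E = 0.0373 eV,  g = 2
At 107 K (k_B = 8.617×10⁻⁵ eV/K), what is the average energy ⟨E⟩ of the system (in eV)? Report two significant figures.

k_BT = 8.617×10⁻⁵ × 107 K = 0.009220 eV.
Eᵢ/kT = 0, 1.421, 3.709, 3.905, 4.046.
Z = Σ gᵢe^(−Eᵢ/kT) = 1·e^(−0) + 2·e^(−1.421) + 3·e^(−3.709) + 3·e^(−3.905) + 2·e^(−4.046) = 1.000 + 0.4829 + 0.07351 + 0.06042 + 0.03498 = 1.652.
⟨E⟩ = Σ Eᵢ gᵢe^(−Eᵢ/kT) / Z = (0·1.000 + 0.0131·0.4829 + 0.0342·0.07351 + 0.0360·0.06042 + 0.0373·0.03498) / 1.652 = 0.0075 eV.

0.0075 eV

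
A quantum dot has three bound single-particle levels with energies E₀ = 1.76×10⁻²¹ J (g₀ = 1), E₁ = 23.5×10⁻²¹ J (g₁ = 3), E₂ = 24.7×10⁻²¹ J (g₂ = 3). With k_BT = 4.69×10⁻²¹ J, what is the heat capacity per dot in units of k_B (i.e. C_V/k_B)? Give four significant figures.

1.053

Eᵢ/kT = 0.375267, 5.01066, 5.26652.
Z = Σ gᵢe^(−Eᵢ/kT) = 1·e^(−0.375267) + 3·e^(−5.01066) + 3·e^(−5.26652) = 0.687106 + 0.0199995 + 0.0154846 = 0.722590.
⟨E⟩ = 2.85330, ⟨E²⟩ = 31.3042.
C_V/k_B = (⟨E²⟩ − ⟨E⟩²)/(kT)² = (31.3042 − 8.14132)/21.9961 = 1.053.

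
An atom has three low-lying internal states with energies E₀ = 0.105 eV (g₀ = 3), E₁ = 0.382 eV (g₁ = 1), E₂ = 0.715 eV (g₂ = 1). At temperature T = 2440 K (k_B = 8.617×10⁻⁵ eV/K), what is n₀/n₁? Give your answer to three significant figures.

k_BT = 8.617×10⁻⁵ × 2440 K = 0.21025 eV.
n₀/n₁ = (g₀/g₁) exp[−(E₀−E₁)/kT] = (3/1) × exp(−(-0.277 eV)/(0.21025 eV)) = (3/1) × exp(1.3175) = 11.2.

11.2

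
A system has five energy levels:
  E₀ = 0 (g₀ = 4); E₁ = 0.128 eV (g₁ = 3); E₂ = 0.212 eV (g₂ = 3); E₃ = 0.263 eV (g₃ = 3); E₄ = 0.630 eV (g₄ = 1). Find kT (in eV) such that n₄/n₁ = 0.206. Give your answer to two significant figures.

1.0 eV

n₄/n₁ = (g₄/g₁) exp[−(E₄−E₁)/kT] = 0.206.
⇒ (E₄−E₁)/kT = ln((1/3)/0.206) = ln(1.618) = 0.4812.
kT = 0.502 eV / 0.4812 = 1.0 eV.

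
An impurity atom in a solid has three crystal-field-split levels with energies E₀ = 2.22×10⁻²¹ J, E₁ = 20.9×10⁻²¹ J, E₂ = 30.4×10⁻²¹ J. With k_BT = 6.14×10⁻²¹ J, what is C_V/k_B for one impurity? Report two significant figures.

0.59

Eᵢ/kT = 0.3616, 3.404, 4.951.
Z = Σ e^(−Eᵢ/kT) = e^(−0.3616) + e^(−3.404) + e^(−4.951) = 0.6966 + 0.03324 + 0.007076 = 0.7369.
⟨E⟩ = 3.333, ⟨E²⟩ = 33.24.
C_V/k_B = (⟨E²⟩ − ⟨E⟩²)/(kT)² = (33.24 − 11.11)/37.70 = 0.59.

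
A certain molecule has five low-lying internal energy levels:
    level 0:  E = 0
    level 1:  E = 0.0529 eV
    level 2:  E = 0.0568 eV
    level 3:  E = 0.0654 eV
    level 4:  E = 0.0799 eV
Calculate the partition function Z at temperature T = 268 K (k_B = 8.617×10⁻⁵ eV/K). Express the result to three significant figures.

Z = 1.28

k_BT = 8.617×10⁻⁵ × 268 K = 0.023094 eV.
Eᵢ/kT = 0, 2.2906, 2.4595, 2.8319, 3.4598.
Z = Σ e^(−Eᵢ/kT) = e^(−0) + e^(−2.2906) + e^(−2.4595) + e^(−2.8319) + e^(−3.4598) = 1.0000 + 0.10121 + 0.085478 + 0.058901 + 0.031436 = 1.2770.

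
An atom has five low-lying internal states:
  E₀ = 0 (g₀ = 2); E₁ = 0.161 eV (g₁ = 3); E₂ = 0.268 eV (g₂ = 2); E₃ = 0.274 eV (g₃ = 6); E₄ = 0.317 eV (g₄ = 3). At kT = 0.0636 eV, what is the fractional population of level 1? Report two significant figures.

Eᵢ/kT = 0, 2.531, 4.214, 4.308, 4.984.
Z = Σ gᵢe^(−Eᵢ/kT) = 2·e^(−0) + 3·e^(−2.531) + 2·e^(−4.214) + 6·e^(−4.308) + 3·e^(−4.984) = 2.000 + 0.2387 + 0.02957 + 0.08076 + 0.02054 = 2.370.
P₁ = g₁ e^(−E₁/kT) / Z = 0.2387/2.370 = 0.10.

0.10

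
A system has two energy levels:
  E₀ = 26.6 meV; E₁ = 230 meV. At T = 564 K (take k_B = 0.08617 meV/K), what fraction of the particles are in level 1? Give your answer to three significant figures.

0.0150

k_BT = 0.08617 × 564 K = 48.600 meV.
Eᵢ/kT = 0.54733, 4.7325.
Z = Σ e^(−Eᵢ/kT) = e^(−0.54733) + e^(−4.7325) = 0.57849 + 0.0088044 = 0.58729.
P₁ = e^(−E₁/kT) / Z = 0.0088044/0.58729 = 0.0150.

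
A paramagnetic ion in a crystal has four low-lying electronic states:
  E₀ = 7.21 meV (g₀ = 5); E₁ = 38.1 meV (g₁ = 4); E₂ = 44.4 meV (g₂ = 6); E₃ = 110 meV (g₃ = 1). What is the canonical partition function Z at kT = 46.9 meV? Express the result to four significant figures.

Eᵢ/kT = 0.153731, 0.812367, 0.946695, 2.34542.
Z = Σ gᵢe^(−Eᵢ/kT) = 5·e^(−0.153731) + 4·e^(−0.812367) + 6·e^(−0.946695) + 1·e^(−2.34542) = 4.28751 + 1.77523 + 2.32813 + 0.0958070 = 8.48668.

Z = 8.487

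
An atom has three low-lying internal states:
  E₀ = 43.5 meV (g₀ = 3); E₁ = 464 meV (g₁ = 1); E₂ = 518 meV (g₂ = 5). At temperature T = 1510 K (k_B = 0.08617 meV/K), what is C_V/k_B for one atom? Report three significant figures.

0.641

k_BT = 0.08617 × 1510 K = 130.12 meV.
Eᵢ/kT = 0.33431, 3.5659, 3.9809.
Z = Σ gᵢe^(−Eᵢ/kT) = 3·e^(−0.33431) + 1·e^(−3.5659) + 5·e^(−3.9809) = 2.1475 + 0.028272 + 0.093344 = 2.2691.
⟨E⟩ = 68.259 meV, ⟨E²⟩ = 15511 meV².
C_V/k_B = (⟨E²⟩ − ⟨E⟩²)/(kT)² = (15511 − 4659.3)/16931 = 0.641.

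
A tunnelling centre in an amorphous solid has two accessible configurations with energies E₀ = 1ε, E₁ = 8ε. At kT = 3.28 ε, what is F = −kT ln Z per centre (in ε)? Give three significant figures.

0.633 ε

Eᵢ/kT = 0.30488, 2.4390.
Z = Σ e^(−Eᵢ/kT) = e^(−0.30488) + e^(−2.4390) = 0.73721 + 0.087248 = 0.82446.
F = −kT ln Z = −3.28 × ln(0.82446) = −3.28 × -0.19303 = 0.633 ε.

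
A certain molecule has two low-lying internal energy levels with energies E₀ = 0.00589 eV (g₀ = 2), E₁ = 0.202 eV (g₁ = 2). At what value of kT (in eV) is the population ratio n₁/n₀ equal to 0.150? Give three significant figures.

n₁/n₀ = (g₁/g₀) exp[−(E₁−E₀)/kT] = 0.150.
⇒ (E₁−E₀)/kT = ln((2/2)/0.150) = ln(6.6667) = 1.8971.
kT = 0.19611 eV / 1.8971 = 0.103 eV.

0.103 eV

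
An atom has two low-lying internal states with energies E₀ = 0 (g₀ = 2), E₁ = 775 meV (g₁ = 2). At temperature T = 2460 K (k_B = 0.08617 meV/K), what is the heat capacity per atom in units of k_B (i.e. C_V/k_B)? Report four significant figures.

0.3281

k_BT = 0.08617 × 2460 K = 211.978 meV.
Eᵢ/kT = 0, 3.65604.
Z = Σ gᵢe^(−Eᵢ/kT) = 2·e^(−0) + 2·e^(−3.65604) = 2.00000 + 0.0516692 = 2.05167.
⟨E⟩ = 19.5176 meV, ⟨E²⟩ = 15126.1 meV².
C_V/k_B = (⟨E²⟩ − ⟨E⟩²)/(kT)² = (15126.1 − 380.937)/44934.7 = 0.3281.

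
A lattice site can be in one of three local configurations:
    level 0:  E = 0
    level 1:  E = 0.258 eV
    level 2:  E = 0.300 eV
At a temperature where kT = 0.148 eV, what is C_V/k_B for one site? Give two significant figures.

0.63

Eᵢ/kT = 0, 1.743, 2.027.
Z = Σ e^(−Eᵢ/kT) = e^(−0) + e^(−1.743) + e^(−2.027) = 1.000 + 0.1750 + 0.1317 = 1.307.
⟨E⟩ = 0.06477 eV, ⟨E²⟩ = 0.01798 eV².
C_V/k_B = (⟨E²⟩ − ⟨E⟩²)/(kT)² = (0.01798 − 0.004195)/0.02190 = 0.63.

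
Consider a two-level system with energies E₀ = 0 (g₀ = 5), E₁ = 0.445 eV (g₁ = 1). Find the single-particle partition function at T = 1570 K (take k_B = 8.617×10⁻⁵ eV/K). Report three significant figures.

Z = 5.04

k_BT = 8.617×10⁻⁵ × 1570 K = 0.13529 eV.
Eᵢ/kT = 0, 3.2892.
Z = Σ gᵢe^(−Eᵢ/kT) = 5·e^(−0) + 1·e^(−3.2892) = 5.0000 + 0.037284 = 5.0373.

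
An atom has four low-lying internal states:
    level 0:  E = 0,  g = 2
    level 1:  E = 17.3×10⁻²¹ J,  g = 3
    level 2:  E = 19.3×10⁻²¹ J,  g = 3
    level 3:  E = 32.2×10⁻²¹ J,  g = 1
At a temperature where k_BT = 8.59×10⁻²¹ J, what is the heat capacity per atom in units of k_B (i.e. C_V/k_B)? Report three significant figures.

Eᵢ/kT = 0, 2.0140, 2.2468, 3.7485.
Z = Σ gᵢe^(−Eᵢ/kT) = 2·e^(−0) + 3·e^(−2.0140) + 3·e^(−2.2468) + 1·e^(−3.7485) = 2.0000 + 0.40036 + 0.31721 + 0.023553 = 2.7411.
⟨E⟩ = 5.0370, ⟨E²⟩ = 95.729.
C_V/k_B = (⟨E²⟩ − ⟨E⟩²)/(kT)² = (95.729 − 25.371)/73.788 = 0.954.

0.954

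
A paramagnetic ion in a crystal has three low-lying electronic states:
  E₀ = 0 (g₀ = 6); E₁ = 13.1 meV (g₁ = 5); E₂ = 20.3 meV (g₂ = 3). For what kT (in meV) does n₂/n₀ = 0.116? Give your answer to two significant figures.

14 meV

n₂/n₀ = (g₂/g₀) exp[−(E₂−E₀)/kT] = 0.116.
⇒ (E₂−E₀)/kT = ln((3/6)/0.116) = ln(4.310) = 1.461.
kT = 20.3 meV / 1.461 = 14 meV.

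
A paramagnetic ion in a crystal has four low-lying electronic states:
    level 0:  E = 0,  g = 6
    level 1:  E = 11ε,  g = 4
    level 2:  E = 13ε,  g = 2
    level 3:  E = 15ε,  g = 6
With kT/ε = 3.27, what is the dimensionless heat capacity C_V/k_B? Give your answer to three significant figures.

Eᵢ/kT = 0, 3.3639, 3.9755, 4.5872.
Z = Σ gᵢe^(−Eᵢ/kT) = 6·e^(−0) + 4·e^(−3.3639) + 2·e^(−3.9755) + 6·e^(−4.5872) = 6.0000 + 0.13840 + 0.037540 + 0.061088 = 6.2370.
⟨E⟩ = 0.46925 ε, ⟨E²⟩ = 5.9060 ε².
C_V/k_B = (⟨E²⟩ − ⟨E⟩²)/(kT)² = (5.9060 − 0.22020)/10.693 = 0.532.

0.532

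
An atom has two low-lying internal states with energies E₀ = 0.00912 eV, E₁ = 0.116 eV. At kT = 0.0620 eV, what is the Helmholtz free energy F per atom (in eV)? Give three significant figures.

-0.00106 eV

Eᵢ/kT = 0.14710, 1.8710.
Z = Σ e^(−Eᵢ/kT) = e^(−0.14710) + e^(−1.8710) = 0.86321 + 0.15397 = 1.0172.
F = −kT ln Z = −0.0620 × ln(1.0172) = −0.0620 × 0.017054 = -0.00106 eV.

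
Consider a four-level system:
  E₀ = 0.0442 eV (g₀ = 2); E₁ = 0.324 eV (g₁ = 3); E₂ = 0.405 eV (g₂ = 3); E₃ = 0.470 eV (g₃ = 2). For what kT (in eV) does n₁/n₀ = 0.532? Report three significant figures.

0.270 eV

n₁/n₀ = (g₁/g₀) exp[−(E₁−E₀)/kT] = 0.532.
⇒ (E₁−E₀)/kT = ln((3/2)/0.532) = ln(2.8195) = 1.0366.
kT = 0.2798 eV / 1.0366 = 0.270 eV.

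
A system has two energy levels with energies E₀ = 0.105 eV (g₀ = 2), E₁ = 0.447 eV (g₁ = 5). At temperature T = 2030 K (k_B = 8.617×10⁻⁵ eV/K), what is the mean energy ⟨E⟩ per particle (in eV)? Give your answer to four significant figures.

0.1944 eV

k_BT = 8.617×10⁻⁵ × 2030 K = 0.174925 eV.
Eᵢ/kT = 0.600257, 2.55538.
Z = Σ gᵢe^(−Eᵢ/kT) = 2·e^(−0.600257) + 5·e^(−2.55538) = 1.09734 + 0.388314 = 1.48565.
⟨E⟩ = Σ Eᵢ gᵢe^(−Eᵢ/kT) / Z = (0.105·1.09734 + 0.447·0.388314) / 1.48565 = 0.1944 eV.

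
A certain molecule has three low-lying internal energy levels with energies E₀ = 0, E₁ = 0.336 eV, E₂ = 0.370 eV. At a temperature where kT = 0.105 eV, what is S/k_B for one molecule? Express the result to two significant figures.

0.29

Eᵢ/kT = 0, 3.200, 3.524.
Z = Σ e^(−Eᵢ/kT) = e^(−0) + e^(−3.200) + e^(−3.524) = 1.000 + 0.04076 + 0.02948 = 1.070.
⟨E⟩ = Σ EᵢPᵢ = 0.02299 eV.
S/k_B = ln Z + ⟨E⟩/kT = ln(1.070) + 0.02299/0.105 = 0.06766 + 0.2190 = 0.29.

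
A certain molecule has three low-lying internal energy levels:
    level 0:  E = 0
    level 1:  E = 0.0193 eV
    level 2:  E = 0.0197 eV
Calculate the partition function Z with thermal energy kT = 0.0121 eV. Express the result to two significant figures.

Eᵢ/kT = 0, 1.595, 1.628.
Z = Σ e^(−Eᵢ/kT) = e^(−0) + e^(−1.595) + e^(−1.628) = 1.000 + 0.2029 + 0.1963 = 1.399.

Z = 1.4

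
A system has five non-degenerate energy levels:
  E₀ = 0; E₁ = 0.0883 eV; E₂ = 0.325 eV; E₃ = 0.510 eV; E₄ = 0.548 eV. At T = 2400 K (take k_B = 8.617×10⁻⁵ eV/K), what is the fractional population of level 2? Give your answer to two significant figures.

0.10

k_BT = 8.617×10⁻⁵ × 2400 K = 0.2068 eV.
Eᵢ/kT = 0, 0.4270, 1.572, 2.466, 2.650.
Z = Σ e^(−Eᵢ/kT) = e^(−0) + e^(−0.4270) + e^(−1.572) + e^(−2.466) + e^(−2.650) = 1.000 + 0.6525 + 0.2076 + 0.08492 + 0.07065 = 2.016.
P₂ = e^(−E₂/kT) / Z = 0.2076/2.016 = 0.10.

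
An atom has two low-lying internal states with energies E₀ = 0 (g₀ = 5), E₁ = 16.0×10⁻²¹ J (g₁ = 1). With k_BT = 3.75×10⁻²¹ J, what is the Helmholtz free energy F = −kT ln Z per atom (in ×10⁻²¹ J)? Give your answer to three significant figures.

-6.05 ×10⁻²¹ J

Eᵢ/kT = 0, 4.2667.
Z = Σ gᵢe^(−Eᵢ/kT) = 5·e^(−0) + 1·e^(−4.2667) = 5.0000 + 0.014028 = 5.0140.
F = −kT ln Z = −3.75 × ln(5.0140) = −3.75 × 1.6122 = -6.05 ×10⁻²¹ J.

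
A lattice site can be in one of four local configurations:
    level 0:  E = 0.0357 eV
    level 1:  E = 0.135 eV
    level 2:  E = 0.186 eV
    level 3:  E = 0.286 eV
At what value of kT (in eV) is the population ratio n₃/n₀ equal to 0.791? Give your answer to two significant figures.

n₃/n₀ = exp[−(E₃−E₀)/kT] = 0.791.
⇒ (E₃−E₀)/kT = ln(1/0.791) = ln(1.264) = 0.2343.
kT = 0.2503 eV / 0.2343 = 1.1 eV.

1.1 eV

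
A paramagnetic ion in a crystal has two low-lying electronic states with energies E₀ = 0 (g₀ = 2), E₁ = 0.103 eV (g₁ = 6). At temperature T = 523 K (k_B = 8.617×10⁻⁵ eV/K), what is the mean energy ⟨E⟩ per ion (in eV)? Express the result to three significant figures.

k_BT = 8.617×10⁻⁵ × 523 K = 0.045067 eV.
Eᵢ/kT = 0, 2.2855.
Z = Σ gᵢe^(−Eᵢ/kT) = 2·e^(−0) + 6·e^(−2.2855) = 2.0000 + 0.61034 = 2.6103.
⟨E⟩ = Σ Eᵢ gᵢe^(−Eᵢ/kT) / Z = (0·2.0000 + 0.103·0.61034) / 2.6103 = 0.0241 eV.

0.0241 eV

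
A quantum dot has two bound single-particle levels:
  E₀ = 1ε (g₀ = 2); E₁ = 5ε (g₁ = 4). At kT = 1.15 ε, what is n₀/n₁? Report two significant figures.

n₀/n₁ = (g₀/g₁) exp[−(E₀−E₁)/kT] = (2/4) × exp(−(-4ε)/(1.15ε)) = (2/4) × exp(3.478) = 16.

16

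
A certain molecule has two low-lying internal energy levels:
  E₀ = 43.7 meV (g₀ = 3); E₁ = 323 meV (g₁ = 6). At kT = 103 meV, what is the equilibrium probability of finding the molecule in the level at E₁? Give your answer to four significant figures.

0.1173

Eᵢ/kT = 0.424272, 3.13592.
Z = Σ gᵢe^(−Eᵢ/kT) = 3·e^(−0.424272) + 6·e^(−3.13592) = 1.96274 + 0.260759 = 2.22350.
P₁ = g₁ e^(−E₁/kT) / Z = 0.260759/2.22350 = 0.1173.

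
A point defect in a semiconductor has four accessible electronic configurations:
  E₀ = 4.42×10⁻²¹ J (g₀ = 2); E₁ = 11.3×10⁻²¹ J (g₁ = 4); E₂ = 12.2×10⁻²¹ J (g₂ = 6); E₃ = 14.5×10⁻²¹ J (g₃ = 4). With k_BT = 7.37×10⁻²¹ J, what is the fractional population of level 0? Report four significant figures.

Eᵢ/kT = 0.599729, 1.53324, 1.65536, 1.96744.
Z = Σ gᵢe^(−Eᵢ/kT) = 2·e^(−0.599729) + 4·e^(−1.53324) + 6·e^(−1.65536) + 4·e^(−1.96744) = 1.09792 + 0.863341 + 1.14614 + 0.559257 = 3.66666.
P₀ = g₀ e^(−E₀/kT) / Z = 1.09792/3.66666 = 0.2994.

0.2994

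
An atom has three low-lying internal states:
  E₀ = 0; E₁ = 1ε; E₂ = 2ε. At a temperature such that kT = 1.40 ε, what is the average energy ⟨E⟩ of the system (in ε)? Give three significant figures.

0.560 ε

Eᵢ/kT = 0, 0.71429, 1.4286.
Z = Σ e^(−Eᵢ/kT) = e^(−0) + e^(−0.71429) + e^(−1.4286) = 1.0000 + 0.48954 + 0.23964 = 1.7292.
⟨E⟩ = Σ Eᵢ e^(−Eᵢ/kT) / Z = (0·1.0000 + 1·0.48954 + 2·0.23964) / 1.7292 = 0.560 ε.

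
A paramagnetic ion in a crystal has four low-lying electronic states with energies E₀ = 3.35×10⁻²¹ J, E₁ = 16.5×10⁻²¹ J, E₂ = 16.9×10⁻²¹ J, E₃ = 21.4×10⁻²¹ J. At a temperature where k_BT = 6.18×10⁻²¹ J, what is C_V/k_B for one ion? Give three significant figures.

Eᵢ/kT = 0.54207, 2.6699, 2.7346, 3.4628.
Z = Σ e^(−Eᵢ/kT) = e^(−0.54207) + e^(−2.6699) + e^(−2.7346) + e^(−3.4628) = 0.58154 + 0.069259 + 0.064920 + 0.031342 = 0.74706.
⟨E⟩ = 6.5039, ⟨E²⟩ = 78.009.
C_V/k_B = (⟨E²⟩ − ⟨E⟩²)/(kT)² = (78.009 − 42.301)/38.192 = 0.935.

0.935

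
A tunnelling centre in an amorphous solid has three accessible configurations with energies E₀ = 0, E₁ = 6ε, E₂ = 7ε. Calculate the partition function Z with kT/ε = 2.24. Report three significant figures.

Z = 1.11

Eᵢ/kT = 0, 2.6786, 3.1250.
Z = Σ e^(−Eᵢ/kT) = e^(−0) + e^(−2.6786) + e^(−3.1250) = 1.0000 + 0.068659 + 0.043937 = 1.1126.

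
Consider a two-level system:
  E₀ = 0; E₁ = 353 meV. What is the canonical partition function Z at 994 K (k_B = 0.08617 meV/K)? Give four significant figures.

Z = 1.016

k_BT = 0.08617 × 994 K = 85.6530 meV.
Eᵢ/kT = 0, 4.12128.
Z = Σ e^(−Eᵢ/kT) = e^(−0) + e^(−4.12128) = 1.00000 + 0.0162237 = 1.01622.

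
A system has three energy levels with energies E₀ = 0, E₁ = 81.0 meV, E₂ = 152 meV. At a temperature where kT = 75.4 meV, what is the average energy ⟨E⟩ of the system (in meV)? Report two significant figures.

32 meV

Eᵢ/kT = 0, 1.074, 2.016.
Z = Σ e^(−Eᵢ/kT) = e^(−0) + e^(−1.074) + e^(−2.016) = 1.000 + 0.3416 + 0.1332 = 1.475.
⟨E⟩ = Σ Eᵢ e^(−Eᵢ/kT) / Z = (0·1.000 + 81.0·0.3416 + 152·0.1332) / 1.475 = 32 meV.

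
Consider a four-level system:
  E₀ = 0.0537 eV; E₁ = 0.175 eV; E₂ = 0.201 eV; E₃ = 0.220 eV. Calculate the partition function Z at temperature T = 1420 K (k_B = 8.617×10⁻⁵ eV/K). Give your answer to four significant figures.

k_BT = 8.617×10⁻⁵ × 1420 K = 0.122361 eV.
Eᵢ/kT = 0.438865, 1.43019, 1.64268, 1.79796.
Z = Σ e^(−Eᵢ/kT) = e^(−0.438865) + e^(−1.43019) + e^(−1.64268) + e^(−1.79796) = 0.644768 + 0.239263 + 0.193461 + 0.165636 = 1.24313.

Z = 1.243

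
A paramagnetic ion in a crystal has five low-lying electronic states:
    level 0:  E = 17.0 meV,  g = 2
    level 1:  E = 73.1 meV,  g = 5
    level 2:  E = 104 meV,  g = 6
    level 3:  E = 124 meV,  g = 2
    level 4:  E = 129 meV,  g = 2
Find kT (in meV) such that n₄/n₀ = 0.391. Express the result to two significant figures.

120 meV

n₄/n₀ = (g₄/g₀) exp[−(E₄−E₀)/kT] = 0.391.
⇒ (E₄−E₀)/kT = ln((2/2)/0.391) = ln(2.558) = 0.9392.
kT = 112.0 meV / 0.9392 = 120 meV.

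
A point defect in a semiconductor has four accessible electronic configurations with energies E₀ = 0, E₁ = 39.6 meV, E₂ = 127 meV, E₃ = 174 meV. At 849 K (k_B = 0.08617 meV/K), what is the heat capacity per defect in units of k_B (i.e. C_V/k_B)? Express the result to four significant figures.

k_BT = 0.08617 × 849 K = 73.1583 meV.
Eᵢ/kT = 0, 0.541292, 1.73596, 2.37840.
Z = Σ e^(−Eᵢ/kT) = e^(−0) + e^(−0.541292) + e^(−1.73596) + e^(−2.37840) = 1.00000 + 0.581996 + 0.176231 + 0.0926988 = 1.85093.
⟨E⟩ = 33.2579 meV, ⟨E²⟩ = 3545.05 meV².
C_V/k_B = (⟨E²⟩ − ⟨E⟩²)/(kT)² = (3545.05 − 1106.09)/5352.14 = 0.4557.

0.4557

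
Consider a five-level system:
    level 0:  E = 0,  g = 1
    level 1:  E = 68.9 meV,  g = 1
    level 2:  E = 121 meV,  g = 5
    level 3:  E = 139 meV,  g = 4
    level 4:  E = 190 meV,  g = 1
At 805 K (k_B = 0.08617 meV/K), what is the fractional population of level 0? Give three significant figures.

k_BT = 0.08617 × 805 K = 69.367 meV.
Eᵢ/kT = 0, 0.99327, 1.7443, 2.0038, 2.7391.
Z = Σ gᵢe^(−Eᵢ/kT) = 1·e^(−0) + 1·e^(−0.99327) + 5·e^(−1.7443) + 4·e^(−2.0038) + 1·e^(−2.7391) = 1.0000 + 0.37036 + 0.87384 + 0.53929 + 0.064628 = 2.8481.
P₀ = g₀ e^(−E₀/kT) / Z = 1.0000/2.8481 = 0.351.

0.351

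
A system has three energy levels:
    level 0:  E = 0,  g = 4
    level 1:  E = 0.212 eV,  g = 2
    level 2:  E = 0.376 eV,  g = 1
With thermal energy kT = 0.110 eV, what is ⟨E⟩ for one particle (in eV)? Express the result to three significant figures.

0.0171 eV

Eᵢ/kT = 0, 1.9273, 3.4182.
Z = Σ gᵢe^(−Eᵢ/kT) = 4·e^(−0) + 2·e^(−1.9273) + 1·e^(−3.4182) = 4.0000 + 0.29108 + 0.032771 = 4.3239.
⟨E⟩ = Σ Eᵢ gᵢe^(−Eᵢ/kT) / Z = (0·4.0000 + 0.212·0.29108 + 0.376·0.032771) / 4.3239 = 0.0171 eV.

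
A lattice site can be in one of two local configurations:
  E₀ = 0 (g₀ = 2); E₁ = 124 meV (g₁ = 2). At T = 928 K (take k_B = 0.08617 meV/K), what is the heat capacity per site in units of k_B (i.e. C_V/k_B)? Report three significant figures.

0.347

k_BT = 0.08617 × 928 K = 79.966 meV.
Eᵢ/kT = 0, 1.5507.
Z = Σ gᵢe^(−Eᵢ/kT) = 2·e^(−0) + 2·e^(−1.5507) = 2.0000 + 0.42420 = 2.4242.
⟨E⟩ = 21.698 meV, ⟨E²⟩ = 2690.6 meV².
C_V/k_B = (⟨E²⟩ − ⟨E⟩²)/(kT)² = (2690.6 − 470.80)/6394.6 = 0.347.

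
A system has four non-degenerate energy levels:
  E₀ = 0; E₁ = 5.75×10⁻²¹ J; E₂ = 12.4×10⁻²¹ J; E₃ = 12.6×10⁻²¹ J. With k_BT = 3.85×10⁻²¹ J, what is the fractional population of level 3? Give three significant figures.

0.0291

Eᵢ/kT = 0, 1.4935, 3.2208, 3.2727.
Z = Σ e^(−Eᵢ/kT) = e^(−0) + e^(−1.4935) + e^(−3.2208) + e^(−3.2727) = 1.0000 + 0.22459 + 0.039923 + 0.037904 = 1.3024.
P₃ = e^(−E₃/kT) / Z = 0.037904/1.3024 = 0.0291.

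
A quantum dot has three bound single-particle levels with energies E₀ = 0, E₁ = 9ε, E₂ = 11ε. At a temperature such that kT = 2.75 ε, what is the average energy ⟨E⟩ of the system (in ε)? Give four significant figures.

0.5137 ε

Eᵢ/kT = 0, 3.27273, 4.00000.
Z = Σ e^(−Eᵢ/kT) = e^(−0) + e^(−3.27273) + e^(−4.00000) = 1.00000 + 0.0379028 + 0.0183156 = 1.05622.
⟨E⟩ = Σ Eᵢ e^(−Eᵢ/kT) / Z = (0·1.00000 + 9·0.0379028 + 11·0.0183156) / 1.05622 = 0.5137 ε.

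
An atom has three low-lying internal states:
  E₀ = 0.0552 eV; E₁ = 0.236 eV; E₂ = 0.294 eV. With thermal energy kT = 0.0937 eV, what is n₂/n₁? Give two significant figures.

0.54

n₂/n₁ = exp[−(E₂−E₁)/kT] = exp(−(0.058 eV)/(0.0937 eV)) = exp(-0.6190) = 0.54.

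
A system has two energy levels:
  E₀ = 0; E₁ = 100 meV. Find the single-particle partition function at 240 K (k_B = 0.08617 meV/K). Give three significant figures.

k_BT = 0.08617 × 240 K = 20.681 meV.
Eᵢ/kT = 0, 4.8354.
Z = Σ e^(−Eᵢ/kT) = e^(−0) + e^(−4.8354) = 1.0000 + 0.0079435 = 1.0079.

Z = 1.01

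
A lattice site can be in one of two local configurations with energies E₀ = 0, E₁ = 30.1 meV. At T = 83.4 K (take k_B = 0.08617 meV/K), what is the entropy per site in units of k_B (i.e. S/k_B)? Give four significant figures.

0.07765

k_BT = 0.08617 × 83.4 K = 7.18658 meV.
Eᵢ/kT = 0, 4.18836.
Z = Σ e^(−Eᵢ/kT) = e^(−0) + e^(−4.18836) = 1.00000 + 0.0151711 = 1.01517.
⟨E⟩ = Σ EᵢPᵢ = 0.449826 meV.
S/k_B = ln Z + ⟨E⟩/kT = ln(1.01517) + 0.449826/7.18658 = 0.0150561 + 0.0625925 = 0.07765.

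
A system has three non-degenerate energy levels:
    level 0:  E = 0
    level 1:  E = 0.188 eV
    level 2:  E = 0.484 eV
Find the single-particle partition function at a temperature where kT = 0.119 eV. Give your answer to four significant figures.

Z = 1.223

Eᵢ/kT = 0, 1.57983, 4.06723.
Z = Σ e^(−Eᵢ/kT) = e^(−0) + e^(−1.57983) + e^(−4.06723) = 1.00000 + 0.206010 + 0.0171248 = 1.22313.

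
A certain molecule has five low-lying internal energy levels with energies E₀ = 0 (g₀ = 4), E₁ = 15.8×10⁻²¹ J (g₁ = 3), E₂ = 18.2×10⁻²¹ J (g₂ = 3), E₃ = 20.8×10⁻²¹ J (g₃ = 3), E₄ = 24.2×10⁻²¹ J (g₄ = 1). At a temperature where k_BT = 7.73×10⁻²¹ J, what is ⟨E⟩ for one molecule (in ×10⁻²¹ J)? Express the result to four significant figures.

Eᵢ/kT = 0, 2.04398, 2.35446, 2.69082, 3.13066.
Z = Σ gᵢe^(−Eᵢ/kT) = 4·e^(−0) + 3·e^(−2.04398) + 3·e^(−2.35446) + 3·e^(−2.69082) + 1·e^(−3.13066) = 4.00000 + 0.388537 + 0.284834 + 0.203476 + 0.0436890 = 4.92054.
⟨E⟩ = Σ Eᵢ gᵢe^(−Eᵢ/kT) / Z = (0·4.00000 + 15.8·0.388537 + 18.2·0.284834 + 20.8·0.203476 + 24.2·0.0436890) / 4.92054 = 3.376 ×10⁻²¹ J.

3.376 ×10⁻²¹ J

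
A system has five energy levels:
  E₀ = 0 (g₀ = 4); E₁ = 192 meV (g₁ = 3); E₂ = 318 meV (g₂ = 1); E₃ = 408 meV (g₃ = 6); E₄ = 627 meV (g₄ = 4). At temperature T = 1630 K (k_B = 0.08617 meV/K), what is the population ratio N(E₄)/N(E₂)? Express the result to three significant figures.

0.443

k_BT = 0.08617 × 1630 K = 140.46 meV.
n₄/n₂ = (g₄/g₂) exp[−(E₄−E₂)/kT] = (4/1) × exp(−(309 meV)/(140.46 meV)) = (4/1) × exp(-2.1999) = 0.443.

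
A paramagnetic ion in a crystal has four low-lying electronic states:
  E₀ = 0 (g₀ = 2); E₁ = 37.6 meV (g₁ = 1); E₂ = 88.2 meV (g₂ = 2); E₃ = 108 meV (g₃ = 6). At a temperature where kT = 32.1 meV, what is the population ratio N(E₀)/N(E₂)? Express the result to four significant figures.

n₀/n₂ = (g₀/g₂) exp[−(E₀−E₂)/kT] = (2/2) × exp(−(-88.2 meV)/(32.1 meV)) = (2/2) × exp(2.74766) = 15.61.

15.61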